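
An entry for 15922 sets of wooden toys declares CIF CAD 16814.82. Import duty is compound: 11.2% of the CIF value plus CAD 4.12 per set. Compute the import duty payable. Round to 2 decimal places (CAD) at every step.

Import duty: CAD 67481.90

Ad valorem component: 16814.82 × 11.2% = 1883.26
Specific component: 15922 × 4.12 = 65598.64
Import duty = 1883.26 + 65598.64 = 67481.90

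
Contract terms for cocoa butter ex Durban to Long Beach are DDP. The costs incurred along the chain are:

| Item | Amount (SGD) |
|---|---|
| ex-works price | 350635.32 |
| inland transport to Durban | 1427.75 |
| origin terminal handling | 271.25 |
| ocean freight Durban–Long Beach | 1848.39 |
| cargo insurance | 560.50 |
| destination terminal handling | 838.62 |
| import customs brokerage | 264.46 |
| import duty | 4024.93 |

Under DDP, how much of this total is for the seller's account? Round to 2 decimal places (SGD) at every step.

Seller's account: SGD 359871.22

DDP: the seller bears all costs including import duty.
Seller's account: goods 350635.32 + inland to port 1427.75 + origin terminal 271.25 + freight 1848.39 + insurance 560.50 + destination terminal 838.62 + brokerage 264.46 + duty 4024.93 = 359871.22
Buyer's account: 0.00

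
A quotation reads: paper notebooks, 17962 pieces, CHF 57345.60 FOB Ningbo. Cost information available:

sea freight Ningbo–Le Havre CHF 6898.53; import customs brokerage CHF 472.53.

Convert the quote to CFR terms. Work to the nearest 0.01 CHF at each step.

CFR price: CHF 64244.13

Not relevant to the conversion: brokerage — on the buyer under both terms; not part of either seller's price.
From FOB to CFR, the seller additionally bears: freight.
CFR price = 57345.60 + 6898.53 = 64244.13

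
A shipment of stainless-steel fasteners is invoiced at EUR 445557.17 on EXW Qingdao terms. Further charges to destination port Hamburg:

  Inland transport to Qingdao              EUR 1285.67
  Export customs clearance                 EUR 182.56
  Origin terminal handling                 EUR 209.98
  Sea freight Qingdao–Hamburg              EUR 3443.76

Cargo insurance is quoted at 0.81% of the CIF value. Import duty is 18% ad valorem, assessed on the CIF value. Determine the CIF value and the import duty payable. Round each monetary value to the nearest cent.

Let C be the CIF value. C = EXW price + pre-shipment costs + freight + 0.81% × C
C − 0.81% × C = 445557.17 + 1285.67 + 182.56 + 209.98 + 3443.76
0.9919 × C = 450679.14
C = 450679.14 / 0.9919 = 454359.45
Insurance premium = 0.81% × 454359.45 = 3680.31
Import duty = 454359.45 × 18% = 81784.70

CIF value: EUR 454359.45; import duty: EUR 81784.70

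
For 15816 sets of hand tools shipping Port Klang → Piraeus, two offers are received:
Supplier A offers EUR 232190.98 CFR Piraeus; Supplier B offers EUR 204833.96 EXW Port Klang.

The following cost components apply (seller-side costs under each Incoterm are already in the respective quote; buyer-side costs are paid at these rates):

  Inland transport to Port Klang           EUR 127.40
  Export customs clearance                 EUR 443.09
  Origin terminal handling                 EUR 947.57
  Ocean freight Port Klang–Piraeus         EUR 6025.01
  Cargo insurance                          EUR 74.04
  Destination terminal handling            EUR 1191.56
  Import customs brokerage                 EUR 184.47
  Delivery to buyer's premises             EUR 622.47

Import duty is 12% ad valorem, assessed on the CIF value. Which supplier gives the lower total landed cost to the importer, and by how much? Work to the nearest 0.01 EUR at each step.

Supplier B is cheaper by EUR 22191.62

Supplier A (CFR):
CIF value = CFR price + insurance = 232190.98 + 74.04 = 232265.02
Import duty = 232265.02 × 12% = 27871.80
Buyer bears (A): 74.04 + 1191.56 + 184.47 + 622.47 = 2072.54
Landed cost (A) = invoice 232190.98 + 2072.54 + duty 27871.80 = 262135.32
Supplier B (EXW):
CIF value = EXW price + inland to port + export clearance + origin terminal + freight + insurance = 204833.96 + 127.40 + 443.09 + 947.57 + 6025.01 + 74.04 = 212451.07
Import duty = 212451.07 × 12% = 25494.13
Buyer bears (B): 127.40 + 443.09 + 947.57 + 6025.01 + 74.04 + 1191.56 + 184.47 + 622.47 = 9615.61
Landed cost (B) = invoice 204833.96 + 9615.61 + duty 25494.13 = 239943.70
Difference = |262135.32 − 239943.70| = 22191.62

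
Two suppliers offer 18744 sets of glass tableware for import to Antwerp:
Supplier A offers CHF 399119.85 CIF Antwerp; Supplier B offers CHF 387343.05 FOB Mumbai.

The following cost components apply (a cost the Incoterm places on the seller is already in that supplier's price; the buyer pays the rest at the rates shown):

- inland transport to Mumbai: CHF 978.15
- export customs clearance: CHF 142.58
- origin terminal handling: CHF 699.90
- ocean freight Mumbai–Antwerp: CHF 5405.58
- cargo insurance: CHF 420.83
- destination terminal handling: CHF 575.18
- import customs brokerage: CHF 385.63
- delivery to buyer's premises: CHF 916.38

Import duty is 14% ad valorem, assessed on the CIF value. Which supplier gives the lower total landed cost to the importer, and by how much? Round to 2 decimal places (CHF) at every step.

Supplier B is cheaper by CHF 6783.45

Supplier A (CIF):
The CIF price already equals the CIF value: 399119.85
Import duty = 399119.85 × 14% = 55876.78
Buyer bears (A): 575.18 + 385.63 + 916.38 = 1877.19
Landed cost (A) = invoice 399119.85 + 1877.19 + duty 55876.78 = 456873.82
Supplier B (FOB):
CIF value = FOB price + freight + insurance = 387343.05 + 5405.58 + 420.83 = 393169.46
Import duty = 393169.46 × 14% = 55043.72
Buyer bears (B): 5405.58 + 420.83 + 575.18 + 385.63 + 916.38 = 7703.60
Landed cost (B) = invoice 387343.05 + 7703.60 + duty 55043.72 = 450090.37
Difference = |456873.82 − 450090.37| = 6783.45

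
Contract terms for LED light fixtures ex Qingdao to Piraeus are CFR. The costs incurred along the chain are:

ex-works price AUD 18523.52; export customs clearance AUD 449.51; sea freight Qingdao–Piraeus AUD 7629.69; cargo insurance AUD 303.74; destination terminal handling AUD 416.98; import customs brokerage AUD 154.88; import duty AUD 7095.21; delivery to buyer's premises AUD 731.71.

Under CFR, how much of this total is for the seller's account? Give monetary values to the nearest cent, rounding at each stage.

CFR: the seller pays costs through ocean freight to the destination port, but not insurance.
Seller's account: goods 18523.52 + export clearance 449.51 + freight 7629.69 = 26602.72
Buyer's account: insurance 303.74 + destination terminal 416.98 + brokerage 154.88 + duty 7095.21 + delivery 731.71 = 8702.52

Seller's account: AUD 26602.72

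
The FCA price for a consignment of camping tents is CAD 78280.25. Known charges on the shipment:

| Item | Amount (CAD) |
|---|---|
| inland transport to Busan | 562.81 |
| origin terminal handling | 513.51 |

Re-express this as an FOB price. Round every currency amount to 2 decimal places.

FOB price: CAD 78793.76

Not relevant to the conversion: inland to port — on the seller under both FCA and FOB; already in the FCA price and stays in the FOB price.
From FCA to FOB, the seller additionally bears: origin terminal.
FOB price = 78280.25 + 513.51 = 78793.76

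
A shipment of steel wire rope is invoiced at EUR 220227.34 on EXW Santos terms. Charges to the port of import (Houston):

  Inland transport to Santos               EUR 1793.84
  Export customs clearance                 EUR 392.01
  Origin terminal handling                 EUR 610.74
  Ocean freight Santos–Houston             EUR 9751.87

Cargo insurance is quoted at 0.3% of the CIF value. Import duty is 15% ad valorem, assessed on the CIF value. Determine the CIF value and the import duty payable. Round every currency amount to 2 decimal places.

CIF value: EUR 233476.23; import duty: EUR 35021.43

Let C be the CIF value. C = EXW price + pre-shipment costs + freight + 0.3% × C
C − 0.3% × C = 220227.34 + 1793.84 + 392.01 + 610.74 + 9751.87
0.997 × C = 232775.80
C = 232775.80 / 0.997 = 233476.23
Insurance premium = 0.3% × 233476.23 = 700.43
Import duty = 233476.23 × 15% = 35021.43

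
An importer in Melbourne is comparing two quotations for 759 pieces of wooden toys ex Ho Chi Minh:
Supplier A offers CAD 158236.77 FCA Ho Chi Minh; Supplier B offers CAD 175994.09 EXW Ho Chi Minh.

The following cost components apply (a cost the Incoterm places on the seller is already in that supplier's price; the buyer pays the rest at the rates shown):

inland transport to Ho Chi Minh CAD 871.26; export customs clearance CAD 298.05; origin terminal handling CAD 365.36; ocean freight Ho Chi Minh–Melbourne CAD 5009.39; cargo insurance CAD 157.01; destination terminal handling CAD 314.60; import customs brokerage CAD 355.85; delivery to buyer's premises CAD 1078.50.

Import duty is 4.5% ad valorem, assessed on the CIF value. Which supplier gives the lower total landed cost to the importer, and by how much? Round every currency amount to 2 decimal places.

Supplier A (FCA):
CIF value = FCA price + origin terminal + freight + insurance = 158236.77 + 365.36 + 5009.39 + 157.01 = 163768.53
Import duty = 163768.53 × 4.5% = 7369.58
Buyer bears (A): 365.36 + 5009.39 + 157.01 + 314.60 + 355.85 + 1078.50 = 7280.71
Landed cost (A) = invoice 158236.77 + 7280.71 + duty 7369.58 = 172887.06
Supplier B (EXW):
CIF value = EXW price + inland to port + export clearance + origin terminal + freight + insurance = 175994.09 + 871.26 + 298.05 + 365.36 + 5009.39 + 157.01 = 182695.16
Import duty = 182695.16 × 4.5% = 8221.28
Buyer bears (B): 871.26 + 298.05 + 365.36 + 5009.39 + 157.01 + 314.60 + 355.85 + 1078.50 = 8450.02
Landed cost (B) = invoice 175994.09 + 8450.02 + duty 8221.28 = 192665.39
Difference = |172887.06 − 192665.39| = 19778.33

Supplier A is cheaper by CAD 19778.33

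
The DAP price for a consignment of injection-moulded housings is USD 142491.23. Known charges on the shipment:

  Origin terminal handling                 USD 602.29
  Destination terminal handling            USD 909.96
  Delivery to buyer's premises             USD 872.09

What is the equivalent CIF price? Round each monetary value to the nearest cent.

Not relevant to the conversion: origin terminal — on the seller under both DAP and CIF; already in the DAP price and stays in the CIF price.
From DAP to CIF, the seller no longer bears: destination terminal, delivery.
CIF price = 142491.23 − 909.96 − 872.09 = 140709.18

CIF price: USD 140709.18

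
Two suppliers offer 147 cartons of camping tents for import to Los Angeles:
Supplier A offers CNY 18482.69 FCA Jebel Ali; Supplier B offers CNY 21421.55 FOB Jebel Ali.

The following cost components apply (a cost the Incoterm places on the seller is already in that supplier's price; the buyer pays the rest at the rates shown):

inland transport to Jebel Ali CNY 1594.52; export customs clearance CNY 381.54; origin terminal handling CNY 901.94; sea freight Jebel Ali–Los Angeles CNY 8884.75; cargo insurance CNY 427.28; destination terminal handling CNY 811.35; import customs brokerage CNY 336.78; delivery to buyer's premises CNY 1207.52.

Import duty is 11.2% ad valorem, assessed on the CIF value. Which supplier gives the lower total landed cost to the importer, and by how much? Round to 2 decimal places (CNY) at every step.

Supplier A is cheaper by CNY 2265.05

Supplier A (FCA):
CIF value = FCA price + origin terminal + freight + insurance = 18482.69 + 901.94 + 8884.75 + 427.28 = 28696.66
Import duty = 28696.66 × 11.2% = 3214.03
Buyer bears (A): 901.94 + 8884.75 + 427.28 + 811.35 + 336.78 + 1207.52 = 12569.62
Landed cost (A) = invoice 18482.69 + 12569.62 + duty 3214.03 = 34266.34
Supplier B (FOB):
CIF value = FOB price + freight + insurance = 21421.55 + 8884.75 + 427.28 = 30733.58
Import duty = 30733.58 × 11.2% = 3442.16
Buyer bears (B): 8884.75 + 427.28 + 811.35 + 336.78 + 1207.52 = 11667.68
Landed cost (B) = invoice 21421.55 + 11667.68 + duty 3442.16 = 36531.39
Difference = |34266.34 − 36531.39| = 2265.05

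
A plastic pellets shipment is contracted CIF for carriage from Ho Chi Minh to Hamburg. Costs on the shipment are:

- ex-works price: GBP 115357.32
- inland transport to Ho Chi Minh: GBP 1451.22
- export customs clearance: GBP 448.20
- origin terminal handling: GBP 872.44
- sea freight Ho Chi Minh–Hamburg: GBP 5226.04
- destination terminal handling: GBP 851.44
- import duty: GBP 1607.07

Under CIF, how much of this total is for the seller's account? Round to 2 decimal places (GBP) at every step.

CIF: the seller pays costs through ocean freight and marine insurance to the destination port.
Seller's account: goods 115357.32 + inland to port 1451.22 + export clearance 448.20 + origin terminal 872.44 + freight 5226.04 = 123355.22
Buyer's account: destination terminal 851.44 + duty 1607.07 = 2458.51

Seller's account: GBP 123355.22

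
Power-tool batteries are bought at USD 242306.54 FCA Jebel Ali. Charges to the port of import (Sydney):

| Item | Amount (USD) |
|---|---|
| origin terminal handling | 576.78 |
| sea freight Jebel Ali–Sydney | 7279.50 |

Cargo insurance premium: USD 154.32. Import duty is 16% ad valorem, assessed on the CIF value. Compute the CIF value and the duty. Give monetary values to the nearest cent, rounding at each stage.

CIF = FCA price + pre-shipment costs + freight + insurance
CIF = 242306.54 + 576.78 + 7279.50 + 154.32 = 250317.14
Import duty = 250317.14 × 16% = 40050.74

CIF value: USD 250317.14; import duty: USD 40050.74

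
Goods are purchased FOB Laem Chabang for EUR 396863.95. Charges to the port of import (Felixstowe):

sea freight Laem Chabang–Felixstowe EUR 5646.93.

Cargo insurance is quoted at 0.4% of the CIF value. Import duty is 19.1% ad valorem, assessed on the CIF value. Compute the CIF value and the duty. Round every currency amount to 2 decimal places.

Let C be the CIF value. C = FOB price + freight + 0.4% × C
C − 0.4% × C = 396863.95 + 5646.93
0.996 × C = 402510.88
C = 402510.88 / 0.996 = 404127.39
Insurance premium = 0.4% × 404127.39 = 1616.51
Import duty = 404127.39 × 19.1% = 77188.33

CIF value: EUR 404127.39; import duty: EUR 77188.33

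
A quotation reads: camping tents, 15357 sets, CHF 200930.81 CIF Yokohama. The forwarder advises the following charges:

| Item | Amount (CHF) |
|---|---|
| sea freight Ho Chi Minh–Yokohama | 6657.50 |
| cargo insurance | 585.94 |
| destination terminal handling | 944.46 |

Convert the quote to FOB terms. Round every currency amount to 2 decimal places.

FOB price: CHF 193687.37

Not relevant to the conversion: destination terminal — on the buyer under both terms; not part of either seller's price.
From CIF to FOB, the seller no longer bears: freight, insurance.
FOB price = 200930.81 − 6657.50 − 585.94 = 193687.37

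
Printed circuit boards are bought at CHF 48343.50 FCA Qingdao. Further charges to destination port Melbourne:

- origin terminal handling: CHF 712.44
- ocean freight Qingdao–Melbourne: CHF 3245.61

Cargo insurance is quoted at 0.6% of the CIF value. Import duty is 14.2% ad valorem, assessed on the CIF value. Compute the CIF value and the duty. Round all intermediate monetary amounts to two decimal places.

CIF value: CHF 52617.25; import duty: CHF 7471.65

Let C be the CIF value. C = FCA price + pre-shipment costs + freight + 0.6% × C
C − 0.6% × C = 48343.50 + 712.44 + 3245.61
0.994 × C = 52301.55
C = 52301.55 / 0.994 = 52617.25
Insurance premium = 0.6% × 52617.25 = 315.70
Import duty = 52617.25 × 14.2% = 7471.65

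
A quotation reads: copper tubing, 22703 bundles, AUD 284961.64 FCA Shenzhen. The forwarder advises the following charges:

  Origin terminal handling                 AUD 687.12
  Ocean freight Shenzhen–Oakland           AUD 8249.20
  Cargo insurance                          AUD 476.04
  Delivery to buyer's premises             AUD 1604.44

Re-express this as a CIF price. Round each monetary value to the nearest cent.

Not relevant to the conversion: delivery — on the buyer under both terms; not part of either seller's price.
From FCA to CIF, the seller additionally bears: origin terminal, freight, insurance.
CIF price = 284961.64 + 687.12 + 8249.20 + 476.04 = 294374.00

CIF price: AUD 294374.00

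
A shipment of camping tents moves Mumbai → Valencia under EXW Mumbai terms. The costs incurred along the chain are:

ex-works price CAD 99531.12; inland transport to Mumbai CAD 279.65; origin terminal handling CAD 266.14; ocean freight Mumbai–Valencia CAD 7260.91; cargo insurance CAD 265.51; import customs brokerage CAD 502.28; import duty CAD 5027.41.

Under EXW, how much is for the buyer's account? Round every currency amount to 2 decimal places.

Buyer's account: CAD 13601.90

EXW: the seller makes goods available at their premises; the buyer bears all onward costs.
Seller's account: goods 99531.12 = 99531.12
Buyer's account: inland to port 279.65 + origin terminal 266.14 + freight 7260.91 + insurance 265.51 + brokerage 502.28 + duty 5027.41 = 13601.90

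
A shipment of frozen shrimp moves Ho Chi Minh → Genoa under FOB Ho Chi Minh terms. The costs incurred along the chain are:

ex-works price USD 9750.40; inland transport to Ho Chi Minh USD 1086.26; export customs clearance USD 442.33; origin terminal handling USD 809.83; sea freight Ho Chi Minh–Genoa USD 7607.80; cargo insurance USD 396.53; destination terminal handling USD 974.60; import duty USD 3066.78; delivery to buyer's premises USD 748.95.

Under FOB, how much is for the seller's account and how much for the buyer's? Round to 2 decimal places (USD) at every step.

Seller: USD 12088.82; buyer: USD 12794.66

FOB: the seller bears costs until goods are on board at the origin port; the buyer bears freight, insurance and all costs thereafter.
Seller's account: goods 9750.40 + inland to port 1086.26 + export clearance 442.33 + origin terminal 809.83 = 12088.82
Buyer's account: freight 7607.80 + insurance 396.53 + destination terminal 974.60 + duty 3066.78 + delivery 748.95 = 12794.66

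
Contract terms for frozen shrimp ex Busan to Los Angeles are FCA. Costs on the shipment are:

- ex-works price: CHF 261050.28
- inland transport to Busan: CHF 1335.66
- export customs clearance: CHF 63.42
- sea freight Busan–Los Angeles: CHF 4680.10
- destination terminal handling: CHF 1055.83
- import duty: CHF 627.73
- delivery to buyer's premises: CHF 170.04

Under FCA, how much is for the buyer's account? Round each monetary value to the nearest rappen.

FCA: the seller delivers export-cleared goods to the carrier; the buyer bears costs from that point.
Seller's account: goods 261050.28 + inland to port 1335.66 + export clearance 63.42 = 262449.36
Buyer's account: freight 4680.10 + destination terminal 1055.83 + duty 627.73 + delivery 170.04 = 6533.70

Buyer's account: CHF 6533.70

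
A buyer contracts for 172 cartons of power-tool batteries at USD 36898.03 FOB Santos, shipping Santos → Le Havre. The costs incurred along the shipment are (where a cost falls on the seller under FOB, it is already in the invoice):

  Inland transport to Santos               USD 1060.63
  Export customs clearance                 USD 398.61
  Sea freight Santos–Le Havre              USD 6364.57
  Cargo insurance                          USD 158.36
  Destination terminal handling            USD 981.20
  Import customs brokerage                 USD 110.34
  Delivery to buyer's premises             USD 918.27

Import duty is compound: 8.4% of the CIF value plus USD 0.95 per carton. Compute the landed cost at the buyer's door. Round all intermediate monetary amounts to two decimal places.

FOB: the seller bears costs until goods are on board at the origin port; the buyer bears freight, insurance and all costs thereafter.
Already in the invoice (seller's account under FOB): inland to port, export clearance — exclude.
CIF value = FOB price + freight + insurance = 36898.03 + 6364.57 + 158.36 = 43420.96
Ad valorem component: 43420.96 × 8.4% = 3647.36
Specific component: 172 × 0.95 = 163.40
Import duty = 3647.36 + 163.40 = 3810.76
Buyer bears: freight 6364.57 + insurance 158.36 + destination terminal 981.20 + brokerage 110.34 + delivery 918.27 + duty 3810.76 = 12343.50
Landed cost = invoice 36898.03 + 12343.50 = 49241.53

Total landed cost: USD 49241.53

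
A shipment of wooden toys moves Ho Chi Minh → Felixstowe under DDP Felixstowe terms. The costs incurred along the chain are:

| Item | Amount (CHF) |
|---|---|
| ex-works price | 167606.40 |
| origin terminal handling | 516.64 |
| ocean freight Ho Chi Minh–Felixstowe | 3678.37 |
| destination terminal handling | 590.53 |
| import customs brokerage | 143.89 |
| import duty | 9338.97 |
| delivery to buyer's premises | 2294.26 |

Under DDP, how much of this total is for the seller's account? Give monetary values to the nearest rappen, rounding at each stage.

DDP: the seller bears all costs including import duty.
Seller's account: goods 167606.40 + origin terminal 516.64 + freight 3678.37 + destination terminal 590.53 + brokerage 143.89 + duty 9338.97 + delivery 2294.26 = 184169.06
Buyer's account: 0.00

Seller's account: CHF 184169.06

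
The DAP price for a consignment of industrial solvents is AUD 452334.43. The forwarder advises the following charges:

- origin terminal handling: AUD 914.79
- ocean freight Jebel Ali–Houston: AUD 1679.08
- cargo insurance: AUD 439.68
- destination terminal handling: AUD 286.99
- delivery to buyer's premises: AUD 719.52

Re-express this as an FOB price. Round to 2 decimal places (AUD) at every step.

Not relevant to the conversion: origin terminal — on the seller under both DAP and FOB; already in the DAP price and stays in the FOB price.
From DAP to FOB, the seller no longer bears: freight, insurance, destination terminal, delivery.
FOB price = 452334.43 − 1679.08 − 439.68 − 286.99 − 719.52 = 449209.16

FOB price: AUD 449209.16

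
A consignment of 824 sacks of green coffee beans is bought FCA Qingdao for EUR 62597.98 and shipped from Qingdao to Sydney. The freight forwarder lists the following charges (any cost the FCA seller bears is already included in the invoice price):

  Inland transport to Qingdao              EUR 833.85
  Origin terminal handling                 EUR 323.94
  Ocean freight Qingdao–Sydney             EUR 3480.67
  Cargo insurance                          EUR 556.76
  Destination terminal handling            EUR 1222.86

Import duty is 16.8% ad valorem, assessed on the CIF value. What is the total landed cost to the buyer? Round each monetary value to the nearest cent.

Total landed cost: EUR 79431.38

FCA: the seller delivers export-cleared goods to the carrier; the buyer bears costs from that point.
Already in the invoice (seller's account under FCA): inland to port — exclude.
CIF value = FCA price + origin terminal + freight + insurance = 62597.98 + 323.94 + 3480.67 + 556.76 = 66959.35
Import duty = 66959.35 × 16.8% = 11249.17
Buyer bears: origin terminal 323.94 + freight 3480.67 + insurance 556.76 + destination terminal 1222.86 + duty 11249.17 = 16833.40
Landed cost = invoice 62597.98 + 16833.40 = 79431.38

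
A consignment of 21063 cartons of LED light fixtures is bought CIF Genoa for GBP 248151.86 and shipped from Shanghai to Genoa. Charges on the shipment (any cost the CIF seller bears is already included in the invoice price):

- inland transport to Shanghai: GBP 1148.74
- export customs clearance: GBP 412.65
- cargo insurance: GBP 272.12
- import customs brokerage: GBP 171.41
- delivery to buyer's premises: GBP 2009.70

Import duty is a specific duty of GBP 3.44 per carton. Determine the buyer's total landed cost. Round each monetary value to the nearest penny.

Total landed cost: GBP 322789.69

CIF: the seller pays costs through ocean freight and marine insurance to the destination port.
Already in the invoice (seller's account under CIF): inland to port, export clearance, insurance — exclude.
The CIF price already equals the CIF value: 248151.86
Import duty = 21063 × 3.44 = 72456.72
Buyer bears: brokerage 171.41 + delivery 2009.70 + duty 72456.72 = 74637.83
Landed cost = invoice 248151.86 + 74637.83 = 322789.69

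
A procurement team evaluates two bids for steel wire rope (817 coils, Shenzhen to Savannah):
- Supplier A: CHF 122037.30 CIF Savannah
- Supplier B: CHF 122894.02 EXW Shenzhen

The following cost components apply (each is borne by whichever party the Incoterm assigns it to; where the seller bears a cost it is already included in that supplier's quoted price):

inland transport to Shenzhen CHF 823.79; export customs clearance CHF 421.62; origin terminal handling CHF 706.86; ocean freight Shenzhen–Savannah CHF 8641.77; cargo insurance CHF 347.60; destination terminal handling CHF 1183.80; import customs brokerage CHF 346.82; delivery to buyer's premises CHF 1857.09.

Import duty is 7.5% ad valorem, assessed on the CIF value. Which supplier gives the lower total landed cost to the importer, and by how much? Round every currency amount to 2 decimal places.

Supplier A is cheaper by CHF 12683.23

Supplier A (CIF):
The CIF price already equals the CIF value: 122037.30
Import duty = 122037.30 × 7.5% = 9152.80
Buyer bears (A): 1183.80 + 346.82 + 1857.09 = 3387.71
Landed cost (A) = invoice 122037.30 + 3387.71 + duty 9152.80 = 134577.81
Supplier B (EXW):
CIF value = EXW price + inland to port + export clearance + origin terminal + freight + insurance = 122894.02 + 823.79 + 421.62 + 706.86 + 8641.77 + 347.60 = 133835.66
Import duty = 133835.66 × 7.5% = 10037.67
Buyer bears (B): 823.79 + 421.62 + 706.86 + 8641.77 + 347.60 + 1183.80 + 346.82 + 1857.09 = 14329.35
Landed cost (B) = invoice 122894.02 + 14329.35 + duty 10037.67 = 147261.04
Difference = |134577.81 − 147261.04| = 12683.23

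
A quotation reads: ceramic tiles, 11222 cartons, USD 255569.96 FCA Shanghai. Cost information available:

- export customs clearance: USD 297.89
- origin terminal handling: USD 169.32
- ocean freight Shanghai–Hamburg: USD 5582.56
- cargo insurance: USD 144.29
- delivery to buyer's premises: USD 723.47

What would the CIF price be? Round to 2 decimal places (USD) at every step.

Not relevant to the conversion: export clearance — on the seller under both FCA and CIF; already in the FCA price and stays in the CIF price. delivery — on the buyer under both terms; not part of either seller's price.
From FCA to CIF, the seller additionally bears: origin terminal, freight, insurance.
CIF price = 255569.96 + 169.32 + 5582.56 + 144.29 = 261466.13

CIF price: USD 261466.13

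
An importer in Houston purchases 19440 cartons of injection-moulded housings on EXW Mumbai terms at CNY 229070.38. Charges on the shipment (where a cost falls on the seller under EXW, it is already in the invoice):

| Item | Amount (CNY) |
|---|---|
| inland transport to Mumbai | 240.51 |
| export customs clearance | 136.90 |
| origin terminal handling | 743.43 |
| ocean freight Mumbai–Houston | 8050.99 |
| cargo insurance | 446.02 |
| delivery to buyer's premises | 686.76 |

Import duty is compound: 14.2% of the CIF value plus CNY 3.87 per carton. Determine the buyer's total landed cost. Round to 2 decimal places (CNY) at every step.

EXW: the seller makes goods available at their premises; the buyer bears all onward costs.
CIF value = EXW price + inland to port + export clearance + origin terminal + freight + insurance = 229070.38 + 240.51 + 136.90 + 743.43 + 8050.99 + 446.02 = 238688.23
Ad valorem component: 238688.23 × 14.2% = 33893.73
Specific component: 19440 × 3.87 = 75232.80
Import duty = 33893.73 + 75232.80 = 109126.53
Buyer bears: inland to port 240.51 + export clearance 136.90 + origin terminal 743.43 + freight 8050.99 + insurance 446.02 + delivery 686.76 + duty 109126.53 = 119431.14
Landed cost = invoice 229070.38 + 119431.14 = 348501.52

Total landed cost: CNY 348501.52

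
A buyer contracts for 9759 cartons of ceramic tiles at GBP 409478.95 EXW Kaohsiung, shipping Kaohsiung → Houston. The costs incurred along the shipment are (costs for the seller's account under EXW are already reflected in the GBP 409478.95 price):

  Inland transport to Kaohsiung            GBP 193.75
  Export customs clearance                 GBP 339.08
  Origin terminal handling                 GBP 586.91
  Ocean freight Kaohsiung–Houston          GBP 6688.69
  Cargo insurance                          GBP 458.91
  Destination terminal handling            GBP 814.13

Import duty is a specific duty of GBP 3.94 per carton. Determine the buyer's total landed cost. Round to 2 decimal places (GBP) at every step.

Total landed cost: GBP 457010.88

EXW: the seller makes goods available at their premises; the buyer bears all onward costs.
CIF value = EXW price + inland to port + export clearance + origin terminal + freight + insurance = 409478.95 + 193.75 + 339.08 + 586.91 + 6688.69 + 458.91 = 417746.29
Import duty = 9759 × 3.94 = 38450.46
Buyer bears: inland to port 193.75 + export clearance 339.08 + origin terminal 586.91 + freight 6688.69 + insurance 458.91 + destination terminal 814.13 + duty 38450.46 = 47531.93
Landed cost = invoice 409478.95 + 47531.93 = 457010.88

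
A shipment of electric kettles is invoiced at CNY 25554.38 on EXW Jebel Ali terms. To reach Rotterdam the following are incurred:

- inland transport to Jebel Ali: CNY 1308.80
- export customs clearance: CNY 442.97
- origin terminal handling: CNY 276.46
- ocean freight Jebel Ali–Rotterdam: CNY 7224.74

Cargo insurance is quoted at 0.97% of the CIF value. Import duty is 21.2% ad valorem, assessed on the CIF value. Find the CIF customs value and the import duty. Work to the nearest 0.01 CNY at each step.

CIF value: CNY 35148.29; import duty: CNY 7451.44

Let C be the CIF value. C = EXW price + pre-shipment costs + freight + 0.97% × C
C − 0.97% × C = 25554.38 + 1308.80 + 442.97 + 276.46 + 7224.74
0.9903 × C = 34807.35
C = 34807.35 / 0.9903 = 35148.29
Insurance premium = 0.97% × 35148.29 = 340.94
Import duty = 35148.29 × 21.2% = 7451.44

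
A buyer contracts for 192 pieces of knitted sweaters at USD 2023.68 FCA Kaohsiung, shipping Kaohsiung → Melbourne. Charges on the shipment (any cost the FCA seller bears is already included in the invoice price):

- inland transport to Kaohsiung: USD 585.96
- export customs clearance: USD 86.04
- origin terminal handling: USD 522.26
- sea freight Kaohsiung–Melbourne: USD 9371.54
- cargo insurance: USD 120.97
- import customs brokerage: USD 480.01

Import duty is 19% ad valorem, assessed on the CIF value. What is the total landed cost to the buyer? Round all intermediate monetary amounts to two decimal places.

Total landed cost: USD 14805.77

FCA: the seller delivers export-cleared goods to the carrier; the buyer bears costs from that point.
Already in the invoice (seller's account under FCA): inland to port, export clearance — exclude.
CIF value = FCA price + origin terminal + freight + insurance = 2023.68 + 522.26 + 9371.54 + 120.97 = 12038.45
Import duty = 12038.45 × 19% = 2287.31
Buyer bears: origin terminal 522.26 + freight 9371.54 + insurance 120.97 + brokerage 480.01 + duty 2287.31 = 12782.09
Landed cost = invoice 2023.68 + 12782.09 = 14805.77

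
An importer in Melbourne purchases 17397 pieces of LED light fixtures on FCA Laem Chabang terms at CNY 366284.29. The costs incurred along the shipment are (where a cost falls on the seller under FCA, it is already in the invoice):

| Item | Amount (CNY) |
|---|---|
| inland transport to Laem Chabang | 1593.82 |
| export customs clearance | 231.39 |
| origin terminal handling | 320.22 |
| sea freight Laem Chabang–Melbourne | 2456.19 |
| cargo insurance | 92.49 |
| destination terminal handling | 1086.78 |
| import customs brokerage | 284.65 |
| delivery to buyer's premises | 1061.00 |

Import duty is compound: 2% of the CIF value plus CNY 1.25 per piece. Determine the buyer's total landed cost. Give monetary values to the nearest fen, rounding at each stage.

Total landed cost: CNY 400714.93

FCA: the seller delivers export-cleared goods to the carrier; the buyer bears costs from that point.
Already in the invoice (seller's account under FCA): inland to port, export clearance — exclude.
CIF value = FCA price + origin terminal + freight + insurance = 366284.29 + 320.22 + 2456.19 + 92.49 = 369153.19
Ad valorem component: 369153.19 × 2% = 7383.06
Specific component: 17397 × 1.25 = 21746.25
Import duty = 7383.06 + 21746.25 = 29129.31
Buyer bears: origin terminal 320.22 + freight 2456.19 + insurance 92.49 + destination terminal 1086.78 + brokerage 284.65 + delivery 1061.00 + duty 29129.31 = 34430.64
Landed cost = invoice 366284.29 + 34430.64 = 400714.93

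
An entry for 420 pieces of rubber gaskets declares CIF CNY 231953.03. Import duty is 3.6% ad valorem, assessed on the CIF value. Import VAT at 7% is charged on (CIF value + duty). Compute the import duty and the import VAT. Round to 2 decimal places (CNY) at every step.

Import duty: CNY 8350.31; import VAT: CNY 16821.23

Import duty = 231953.03 × 3.6% = 8350.31
VAT base = CIF + duty = 231953.03 + 8350.31 = 240303.34
Import VAT = 240303.34 × 7% = 16821.23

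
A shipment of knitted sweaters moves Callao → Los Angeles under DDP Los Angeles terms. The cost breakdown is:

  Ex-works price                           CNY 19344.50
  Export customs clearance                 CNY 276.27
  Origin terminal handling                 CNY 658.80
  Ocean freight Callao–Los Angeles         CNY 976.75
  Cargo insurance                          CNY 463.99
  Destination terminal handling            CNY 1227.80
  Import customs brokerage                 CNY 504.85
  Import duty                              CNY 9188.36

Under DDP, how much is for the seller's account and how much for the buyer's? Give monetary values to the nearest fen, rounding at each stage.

Seller: CNY 32641.32; buyer: CNY 0.00

DDP: the seller bears all costs including import duty.
Seller's account: goods 19344.50 + export clearance 276.27 + origin terminal 658.80 + freight 976.75 + insurance 463.99 + destination terminal 1227.80 + brokerage 504.85 + duty 9188.36 = 32641.32
Buyer's account: 0.00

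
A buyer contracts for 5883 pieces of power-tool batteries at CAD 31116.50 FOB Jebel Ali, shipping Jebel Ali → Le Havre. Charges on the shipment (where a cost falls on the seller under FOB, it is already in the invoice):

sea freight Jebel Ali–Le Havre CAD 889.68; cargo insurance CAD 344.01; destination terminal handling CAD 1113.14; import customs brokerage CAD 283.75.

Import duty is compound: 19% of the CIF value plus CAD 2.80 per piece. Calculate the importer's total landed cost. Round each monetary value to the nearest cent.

Total landed cost: CAD 56366.02

FOB: the seller bears costs until goods are on board at the origin port; the buyer bears freight, insurance and all costs thereafter.
CIF value = FOB price + freight + insurance = 31116.50 + 889.68 + 344.01 = 32350.19
Ad valorem component: 32350.19 × 19% = 6146.54
Specific component: 5883 × 2.80 = 16472.40
Import duty = 6146.54 + 16472.40 = 22618.94
Buyer bears: freight 889.68 + insurance 344.01 + destination terminal 1113.14 + brokerage 283.75 + duty 22618.94 = 25249.52
Landed cost = invoice 31116.50 + 25249.52 = 56366.02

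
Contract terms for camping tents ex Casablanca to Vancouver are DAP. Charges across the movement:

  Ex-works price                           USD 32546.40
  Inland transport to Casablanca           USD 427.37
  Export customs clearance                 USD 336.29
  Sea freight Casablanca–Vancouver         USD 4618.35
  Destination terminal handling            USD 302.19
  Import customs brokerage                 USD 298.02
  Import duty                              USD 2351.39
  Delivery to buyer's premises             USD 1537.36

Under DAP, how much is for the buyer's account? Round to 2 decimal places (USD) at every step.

DAP: the seller bears all costs to the named destination except import duty and clearance.
Seller's account: goods 32546.40 + inland to port 427.37 + export clearance 336.29 + freight 4618.35 + destination terminal 302.19 + delivery 1537.36 = 39767.96
Buyer's account: brokerage 298.02 + duty 2351.39 = 2649.41

Buyer's account: USD 2649.41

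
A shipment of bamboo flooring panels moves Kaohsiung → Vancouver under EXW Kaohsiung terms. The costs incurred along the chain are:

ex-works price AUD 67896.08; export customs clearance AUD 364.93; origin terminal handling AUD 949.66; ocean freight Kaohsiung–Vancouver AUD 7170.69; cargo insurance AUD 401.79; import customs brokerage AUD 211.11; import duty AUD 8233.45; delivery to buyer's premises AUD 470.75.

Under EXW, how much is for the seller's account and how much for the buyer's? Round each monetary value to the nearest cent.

EXW: the seller makes goods available at their premises; the buyer bears all onward costs.
Seller's account: goods 67896.08 = 67896.08
Buyer's account: export clearance 364.93 + origin terminal 949.66 + freight 7170.69 + insurance 401.79 + brokerage 211.11 + duty 8233.45 + delivery 470.75 = 17802.38

Seller: AUD 67896.08; buyer: AUD 17802.38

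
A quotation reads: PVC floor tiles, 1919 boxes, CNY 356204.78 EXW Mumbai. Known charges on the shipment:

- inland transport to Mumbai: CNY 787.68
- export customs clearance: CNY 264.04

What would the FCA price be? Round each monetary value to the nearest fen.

From EXW to FCA, the seller additionally bears: inland to port, export clearance.
FCA price = 356204.78 + 787.68 + 264.04 = 357256.50

FCA price: CNY 357256.50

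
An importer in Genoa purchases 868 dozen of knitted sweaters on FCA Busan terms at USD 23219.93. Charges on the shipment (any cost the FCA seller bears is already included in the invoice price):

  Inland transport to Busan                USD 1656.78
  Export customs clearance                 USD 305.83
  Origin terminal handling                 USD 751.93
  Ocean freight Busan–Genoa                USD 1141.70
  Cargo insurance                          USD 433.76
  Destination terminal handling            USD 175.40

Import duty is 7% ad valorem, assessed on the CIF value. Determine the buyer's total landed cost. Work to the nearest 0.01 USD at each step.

Total landed cost: USD 27511.03

FCA: the seller delivers export-cleared goods to the carrier; the buyer bears costs from that point.
Already in the invoice (seller's account under FCA): inland to port, export clearance — exclude.
CIF value = FCA price + origin terminal + freight + insurance = 23219.93 + 751.93 + 1141.70 + 433.76 = 25547.32
Import duty = 25547.32 × 7% = 1788.31
Buyer bears: origin terminal 751.93 + freight 1141.70 + insurance 433.76 + destination terminal 175.40 + duty 1788.31 = 4291.10
Landed cost = invoice 23219.93 + 4291.10 = 27511.03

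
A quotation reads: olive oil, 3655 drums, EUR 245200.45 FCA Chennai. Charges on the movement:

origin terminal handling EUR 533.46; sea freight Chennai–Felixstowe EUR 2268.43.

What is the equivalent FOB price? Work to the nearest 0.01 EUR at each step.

FOB price: EUR 245733.91

Not relevant to the conversion: freight — on the buyer under both terms; not part of either seller's price.
From FCA to FOB, the seller additionally bears: origin terminal.
FOB price = 245200.45 + 533.46 = 245733.91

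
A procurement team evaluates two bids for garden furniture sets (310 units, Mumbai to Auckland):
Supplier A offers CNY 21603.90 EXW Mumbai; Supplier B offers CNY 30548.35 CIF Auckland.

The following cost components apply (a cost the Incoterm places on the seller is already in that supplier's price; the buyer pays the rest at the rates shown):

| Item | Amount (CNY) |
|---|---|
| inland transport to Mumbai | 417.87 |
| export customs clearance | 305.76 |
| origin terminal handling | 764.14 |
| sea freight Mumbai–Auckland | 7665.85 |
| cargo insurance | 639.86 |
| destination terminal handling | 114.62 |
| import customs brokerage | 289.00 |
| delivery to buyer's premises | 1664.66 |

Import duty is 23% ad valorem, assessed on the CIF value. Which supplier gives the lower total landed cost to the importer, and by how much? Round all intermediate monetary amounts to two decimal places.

Supplier B is cheaper by CNY 1044.31

Supplier A (EXW):
CIF value = EXW price + inland to port + export clearance + origin terminal + freight + insurance = 21603.90 + 417.87 + 305.76 + 764.14 + 7665.85 + 639.86 = 31397.38
Import duty = 31397.38 × 23% = 7221.40
Buyer bears (A): 417.87 + 305.76 + 764.14 + 7665.85 + 639.86 + 114.62 + 289.00 + 1664.66 = 11861.76
Landed cost (A) = invoice 21603.90 + 11861.76 + duty 7221.40 = 40687.06
Supplier B (CIF):
The CIF price already equals the CIF value: 30548.35
Import duty = 30548.35 × 23% = 7026.12
Buyer bears (B): 114.62 + 289.00 + 1664.66 = 2068.28
Landed cost (B) = invoice 30548.35 + 2068.28 + duty 7026.12 = 39642.75
Difference = |40687.06 − 39642.75| = 1044.31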